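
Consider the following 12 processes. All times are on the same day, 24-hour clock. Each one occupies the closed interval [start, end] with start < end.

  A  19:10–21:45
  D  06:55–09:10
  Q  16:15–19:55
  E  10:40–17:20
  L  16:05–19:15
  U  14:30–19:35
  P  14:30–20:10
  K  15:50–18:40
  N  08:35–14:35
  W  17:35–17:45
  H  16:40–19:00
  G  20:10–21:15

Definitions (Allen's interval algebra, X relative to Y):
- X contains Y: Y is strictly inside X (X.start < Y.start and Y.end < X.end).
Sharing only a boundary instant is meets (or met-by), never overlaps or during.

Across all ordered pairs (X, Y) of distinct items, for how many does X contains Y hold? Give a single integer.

16

Checking all 132 ordered pairs for relation 'contains'; matching pairs in alphabetical order:
(A, G): A contains G ✓
(H, W): H contains W ✓
(K, W): K contains W ✓
(L, H): L contains H ✓
(L, W): L contains W ✓
(P, H): P contains H ✓
(P, K): P contains K ✓
(P, L): P contains L ✓
(P, Q): P contains Q ✓
(P, W): P contains W ✓
(Q, H): Q contains H ✓
(Q, W): Q contains W ✓
(U, H): U contains H ✓
(U, K): U contains K ✓
(U, L): U contains L ✓
(U, W): U contains W ✓
Count: 16.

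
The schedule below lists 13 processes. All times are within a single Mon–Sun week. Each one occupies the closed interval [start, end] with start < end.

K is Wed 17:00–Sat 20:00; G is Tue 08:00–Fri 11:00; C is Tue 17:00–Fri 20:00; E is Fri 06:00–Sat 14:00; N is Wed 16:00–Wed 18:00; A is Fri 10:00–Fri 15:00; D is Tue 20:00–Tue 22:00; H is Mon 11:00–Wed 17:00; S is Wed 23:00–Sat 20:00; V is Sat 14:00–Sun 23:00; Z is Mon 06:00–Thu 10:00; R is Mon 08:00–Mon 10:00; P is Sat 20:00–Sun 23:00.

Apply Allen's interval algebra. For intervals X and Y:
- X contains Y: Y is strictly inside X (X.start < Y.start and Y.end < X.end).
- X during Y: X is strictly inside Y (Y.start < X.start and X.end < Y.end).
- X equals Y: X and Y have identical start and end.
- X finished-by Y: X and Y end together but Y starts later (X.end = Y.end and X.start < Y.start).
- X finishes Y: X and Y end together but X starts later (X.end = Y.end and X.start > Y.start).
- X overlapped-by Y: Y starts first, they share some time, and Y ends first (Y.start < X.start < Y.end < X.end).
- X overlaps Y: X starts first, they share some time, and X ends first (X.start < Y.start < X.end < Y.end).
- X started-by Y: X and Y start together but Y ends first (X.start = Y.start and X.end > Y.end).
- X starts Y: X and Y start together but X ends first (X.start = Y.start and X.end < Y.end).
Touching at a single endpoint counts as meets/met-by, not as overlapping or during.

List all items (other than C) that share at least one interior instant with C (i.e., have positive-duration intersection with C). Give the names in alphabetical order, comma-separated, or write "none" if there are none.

A, D, E, G, H, K, N, S, Z

Target C = [Tue 17:00, Fri 20:00].
A [Fri 10:00, Fri 15:00] → during → yes.
D [Tue 20:00, Tue 22:00] → during → yes.
E [Fri 06:00, Sat 14:00] → overlapped-by → yes.
G [Tue 08:00, Fri 11:00] → overlaps → yes.
H [Mon 11:00, Wed 17:00] → overlaps → yes.
K [Wed 17:00, Sat 20:00] → overlapped-by → yes.
N [Wed 16:00, Wed 18:00] → during → yes.
P [Sat 20:00, Sun 23:00] → after → no.
R [Mon 08:00, Mon 10:00] → before → no.
S [Wed 23:00, Sat 20:00] → overlapped-by → yes.
V [Sat 14:00, Sun 23:00] → after → no.
Z [Mon 06:00, Thu 10:00] → overlaps → yes.
Result: A, D, E, G, H, K, N, S, Z.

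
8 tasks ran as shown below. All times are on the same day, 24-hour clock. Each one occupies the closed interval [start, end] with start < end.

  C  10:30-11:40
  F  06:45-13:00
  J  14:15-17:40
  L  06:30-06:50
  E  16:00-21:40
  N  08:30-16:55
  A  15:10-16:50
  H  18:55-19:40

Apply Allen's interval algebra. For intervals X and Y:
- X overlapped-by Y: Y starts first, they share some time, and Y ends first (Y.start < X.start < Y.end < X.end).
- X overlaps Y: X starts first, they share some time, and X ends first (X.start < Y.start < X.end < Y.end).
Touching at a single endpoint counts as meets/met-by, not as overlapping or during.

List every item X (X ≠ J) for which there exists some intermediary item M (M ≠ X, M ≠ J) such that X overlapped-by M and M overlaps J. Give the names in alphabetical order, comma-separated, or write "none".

E

Target J = [14:15, 17:40].
Intermediaries M with M overlaps J: N.
Via N — items with X overlapped-by N: E.
Union: E.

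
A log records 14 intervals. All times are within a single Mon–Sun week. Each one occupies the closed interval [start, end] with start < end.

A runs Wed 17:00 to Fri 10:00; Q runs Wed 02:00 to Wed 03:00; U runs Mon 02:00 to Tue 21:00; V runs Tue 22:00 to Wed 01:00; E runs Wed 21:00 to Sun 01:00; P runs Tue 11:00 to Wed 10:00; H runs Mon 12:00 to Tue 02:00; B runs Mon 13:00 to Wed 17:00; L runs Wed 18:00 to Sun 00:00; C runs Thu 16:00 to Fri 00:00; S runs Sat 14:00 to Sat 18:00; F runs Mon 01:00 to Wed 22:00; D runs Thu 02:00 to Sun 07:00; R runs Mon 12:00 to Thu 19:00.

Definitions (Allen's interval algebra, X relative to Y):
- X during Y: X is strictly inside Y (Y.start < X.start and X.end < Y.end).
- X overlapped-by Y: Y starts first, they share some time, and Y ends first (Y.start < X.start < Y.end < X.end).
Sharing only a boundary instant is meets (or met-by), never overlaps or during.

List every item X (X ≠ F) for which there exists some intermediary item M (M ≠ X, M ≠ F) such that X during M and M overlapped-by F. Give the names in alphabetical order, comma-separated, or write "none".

B, C, P, Q, S, V

Target F = [Mon 01:00, Wed 22:00].
Intermediaries M with M overlapped-by F: A, E, L, R.
Via A — items with X during A: C.
Via E — items with X during E: C, S.
Via L — items with X during L: C, S.
Via R — items with X during R: B, P, Q, V.
Union: B, C, P, Q, S, V.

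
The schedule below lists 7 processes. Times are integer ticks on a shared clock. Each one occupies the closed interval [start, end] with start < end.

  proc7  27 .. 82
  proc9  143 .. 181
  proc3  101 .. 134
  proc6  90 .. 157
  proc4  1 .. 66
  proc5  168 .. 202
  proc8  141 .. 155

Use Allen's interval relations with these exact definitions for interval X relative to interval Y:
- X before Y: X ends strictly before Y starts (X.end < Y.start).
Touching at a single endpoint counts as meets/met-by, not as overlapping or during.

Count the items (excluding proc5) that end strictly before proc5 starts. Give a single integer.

5

Target proc5 = [168, 202].
proc3 [101, 134] → before → counts.
proc4 [1, 66] → before → counts.
proc6 [90, 157] → before → counts.
proc7 [27, 82] → before → counts.
proc8 [141, 155] → before → counts.
proc9 [143, 181] → overlaps → no.
Total: 5.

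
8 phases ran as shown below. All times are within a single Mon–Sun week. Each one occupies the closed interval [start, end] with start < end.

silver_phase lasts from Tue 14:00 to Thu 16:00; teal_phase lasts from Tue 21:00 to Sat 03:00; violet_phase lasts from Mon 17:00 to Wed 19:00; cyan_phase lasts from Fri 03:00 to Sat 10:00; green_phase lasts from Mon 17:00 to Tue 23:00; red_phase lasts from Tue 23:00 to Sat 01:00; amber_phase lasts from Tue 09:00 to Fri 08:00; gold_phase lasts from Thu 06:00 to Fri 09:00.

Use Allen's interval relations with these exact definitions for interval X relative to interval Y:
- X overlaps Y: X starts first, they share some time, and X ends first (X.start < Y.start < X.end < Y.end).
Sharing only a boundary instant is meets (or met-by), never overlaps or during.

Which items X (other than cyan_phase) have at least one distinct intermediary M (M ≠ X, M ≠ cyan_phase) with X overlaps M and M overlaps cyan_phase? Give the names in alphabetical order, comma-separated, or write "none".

Target cyan_phase = [Fri 03:00, Sat 10:00].
Intermediaries M with M overlaps cyan_phase: amber_phase, gold_phase, red_phase, teal_phase.
Via amber_phase — items with X overlaps amber_phase: green_phase, violet_phase.
Via gold_phase — items with X overlaps gold_phase: amber_phase, silver_phase.
Via red_phase — items with X overlaps red_phase: amber_phase, silver_phase, violet_phase.
Via teal_phase — items with X overlaps teal_phase: amber_phase, green_phase, silver_phase, violet_phase.
Union: amber_phase, green_phase, silver_phase, violet_phase.

amber_phase, green_phase, silver_phase, violet_phase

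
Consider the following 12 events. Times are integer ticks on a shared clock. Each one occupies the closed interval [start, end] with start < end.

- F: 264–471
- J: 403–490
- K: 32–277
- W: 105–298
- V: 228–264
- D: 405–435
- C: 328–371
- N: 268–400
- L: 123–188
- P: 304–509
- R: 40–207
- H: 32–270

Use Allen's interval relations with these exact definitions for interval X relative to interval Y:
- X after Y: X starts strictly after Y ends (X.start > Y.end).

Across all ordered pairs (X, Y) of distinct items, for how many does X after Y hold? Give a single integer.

Checking all 132 ordered pairs for relation 'after'; matching pairs in alphabetical order:
(C, H): C after H ✓
(C, K): C after K ✓
(C, L): C after L ✓
(C, R): C after R ✓
(C, V): C after V ✓
(C, W): C after W ✓
(D, C): D after C ✓
(D, H): D after H ✓
(D, K): D after K ✓
(D, L): D after L ✓
(D, N): D after N ✓
(D, R): D after R ✓
(D, V): D after V ✓
(D, W): D after W ✓
(F, L): F after L ✓
(F, R): F after R ✓
(J, C): J after C ✓
(J, H): J after H ✓
(J, K): J after K ✓
(J, L): J after L ✓
(J, N): J after N ✓
(J, R): J after R ✓
(J, V): J after V ✓
(J, W): J after W ✓
... plus 11 further pairs not listed.
Count: 35.

35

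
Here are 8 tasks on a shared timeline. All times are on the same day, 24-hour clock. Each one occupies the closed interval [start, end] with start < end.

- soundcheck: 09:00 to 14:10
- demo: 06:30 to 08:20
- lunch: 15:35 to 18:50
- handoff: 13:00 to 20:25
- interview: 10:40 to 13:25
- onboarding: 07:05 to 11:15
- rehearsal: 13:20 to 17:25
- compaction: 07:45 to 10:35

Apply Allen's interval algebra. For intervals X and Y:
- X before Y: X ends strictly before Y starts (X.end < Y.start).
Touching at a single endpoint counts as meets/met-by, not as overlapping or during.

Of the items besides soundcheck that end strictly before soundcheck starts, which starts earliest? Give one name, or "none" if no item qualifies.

Target soundcheck = [09:00, 14:10].
compaction [07:45, 10:35] → overlaps → excluded.
demo [06:30, 08:20] → before → candidate.
handoff [13:00, 20:25] → overlapped-by → excluded.
interview [10:40, 13:25] → during → excluded.
lunch [15:35, 18:50] → after → excluded.
onboarding [07:05, 11:15] → overlaps → excluded.
rehearsal [13:20, 17:25] → overlapped-by → excluded.
Among candidates, earliest start is 06:30 → demo.

demo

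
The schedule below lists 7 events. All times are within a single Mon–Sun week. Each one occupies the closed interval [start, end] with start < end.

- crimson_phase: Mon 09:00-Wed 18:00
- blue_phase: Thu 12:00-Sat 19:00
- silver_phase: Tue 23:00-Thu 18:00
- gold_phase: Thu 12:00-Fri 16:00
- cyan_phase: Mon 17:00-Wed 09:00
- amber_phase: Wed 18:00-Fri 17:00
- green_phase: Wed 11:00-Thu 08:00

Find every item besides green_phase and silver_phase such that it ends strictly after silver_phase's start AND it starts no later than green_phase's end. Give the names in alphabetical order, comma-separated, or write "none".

Conditions: its end is strictly after silver_phase's start (X.end > Tue 23:00) AND its start is no later than green_phase's end (X.start <= Thu 08:00).
amber_phase: end Fri 17:00 > Tue 23:00? ✓; start Wed 18:00 <= Thu 08:00? ✓ → yes.
blue_phase: end Sat 19:00 > Tue 23:00? ✓; start Thu 12:00 <= Thu 08:00? ✗ → no.
crimson_phase: end Wed 18:00 > Tue 23:00? ✓; start Mon 09:00 <= Thu 08:00? ✓ → yes.
cyan_phase: end Wed 09:00 > Tue 23:00? ✓; start Mon 17:00 <= Thu 08:00? ✓ → yes.
gold_phase: end Fri 16:00 > Tue 23:00? ✓; start Thu 12:00 <= Thu 08:00? ✗ → no.
Result: amber_phase, crimson_phase, cyan_phase.

amber_phase, crimson_phase, cyan_phase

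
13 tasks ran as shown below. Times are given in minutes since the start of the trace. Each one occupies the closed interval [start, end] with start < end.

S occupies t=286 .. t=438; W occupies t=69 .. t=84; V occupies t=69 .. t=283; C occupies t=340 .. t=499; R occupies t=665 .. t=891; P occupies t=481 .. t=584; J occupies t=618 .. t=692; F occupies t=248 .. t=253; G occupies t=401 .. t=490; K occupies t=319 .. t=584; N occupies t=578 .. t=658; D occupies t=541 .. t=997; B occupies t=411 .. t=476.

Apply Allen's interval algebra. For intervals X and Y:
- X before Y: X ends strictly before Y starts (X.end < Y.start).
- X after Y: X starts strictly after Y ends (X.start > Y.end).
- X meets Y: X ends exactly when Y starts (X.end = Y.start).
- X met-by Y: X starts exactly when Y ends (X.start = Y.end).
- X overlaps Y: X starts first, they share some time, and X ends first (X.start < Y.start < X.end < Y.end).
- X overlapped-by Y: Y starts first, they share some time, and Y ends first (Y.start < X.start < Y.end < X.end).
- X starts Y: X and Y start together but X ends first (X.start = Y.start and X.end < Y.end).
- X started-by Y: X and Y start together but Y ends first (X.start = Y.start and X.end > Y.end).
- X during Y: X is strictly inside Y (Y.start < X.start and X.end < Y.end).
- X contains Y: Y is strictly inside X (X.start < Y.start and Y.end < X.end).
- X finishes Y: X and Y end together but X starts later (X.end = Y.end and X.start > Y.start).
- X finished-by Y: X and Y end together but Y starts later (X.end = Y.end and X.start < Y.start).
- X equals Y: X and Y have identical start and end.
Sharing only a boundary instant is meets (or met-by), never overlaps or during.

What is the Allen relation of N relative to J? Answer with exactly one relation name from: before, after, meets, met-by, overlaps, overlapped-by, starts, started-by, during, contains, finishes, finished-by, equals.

N = [t=578, t=658]; J = [t=618, t=692].
Compare endpoints: N.start < J.start, N.start < J.end, N.end > J.start, N.end < J.end.
That pattern is 'overlaps'.

overlaps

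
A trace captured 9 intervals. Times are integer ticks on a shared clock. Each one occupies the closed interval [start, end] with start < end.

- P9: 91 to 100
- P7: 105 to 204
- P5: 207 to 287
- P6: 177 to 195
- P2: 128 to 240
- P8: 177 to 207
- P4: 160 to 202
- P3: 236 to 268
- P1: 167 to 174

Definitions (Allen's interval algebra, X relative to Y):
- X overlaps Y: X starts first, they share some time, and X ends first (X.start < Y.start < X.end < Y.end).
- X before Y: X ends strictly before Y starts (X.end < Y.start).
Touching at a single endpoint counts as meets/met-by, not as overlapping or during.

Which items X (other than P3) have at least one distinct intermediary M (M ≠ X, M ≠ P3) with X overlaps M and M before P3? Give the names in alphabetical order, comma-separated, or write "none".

Target P3 = [236, 268].
Intermediaries M with M before P3: P1, P4, P6, P7, P8, P9.
Via P1 — items with X overlaps P1: none.
Via P4 — items with X overlaps P4: none.
Via P6 — items with X overlaps P6: none.
Via P7 — items with X overlaps P7: none.
Via P8 — items with X overlaps P8: P4, P7.
Via P9 — items with X overlaps P9: none.
Union: P4, P7.

P4, P7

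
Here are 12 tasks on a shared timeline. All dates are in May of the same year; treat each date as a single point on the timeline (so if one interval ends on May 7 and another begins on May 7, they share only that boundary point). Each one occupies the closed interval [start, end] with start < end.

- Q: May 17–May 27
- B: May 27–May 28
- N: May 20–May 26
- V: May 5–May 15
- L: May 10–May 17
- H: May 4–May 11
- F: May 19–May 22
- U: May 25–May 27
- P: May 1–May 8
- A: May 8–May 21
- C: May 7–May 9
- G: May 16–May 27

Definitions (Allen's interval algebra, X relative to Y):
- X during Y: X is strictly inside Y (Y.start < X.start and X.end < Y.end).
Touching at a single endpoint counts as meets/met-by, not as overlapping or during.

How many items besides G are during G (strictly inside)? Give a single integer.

2

Target G = [May 16, May 27].
A [May 8, May 21] → overlaps → no.
B [May 27, May 28] → met-by → no.
C [May 7, May 9] → before → no.
F [May 19, May 22] → during → counts.
H [May 4, May 11] → before → no.
L [May 10, May 17] → overlaps → no.
N [May 20, May 26] → during → counts.
P [May 1, May 8] → before → no.
Q [May 17, May 27] → finishes → no.
U [May 25, May 27] → finishes → no.
V [May 5, May 15] → before → no.
Total: 2.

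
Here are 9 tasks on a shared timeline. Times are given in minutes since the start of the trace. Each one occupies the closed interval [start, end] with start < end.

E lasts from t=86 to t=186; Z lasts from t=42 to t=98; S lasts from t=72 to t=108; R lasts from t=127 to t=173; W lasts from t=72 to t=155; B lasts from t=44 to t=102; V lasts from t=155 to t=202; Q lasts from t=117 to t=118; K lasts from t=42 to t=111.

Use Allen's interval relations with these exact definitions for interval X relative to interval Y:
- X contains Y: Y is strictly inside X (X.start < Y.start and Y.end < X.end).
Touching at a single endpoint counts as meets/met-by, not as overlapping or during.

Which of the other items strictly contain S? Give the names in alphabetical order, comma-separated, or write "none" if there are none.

K

Target S = [t=72, t=108].
B [t=44, t=102] → overlaps → no.
E [t=86, t=186] → overlapped-by → no.
K [t=42, t=111] → contains → yes.
Q [t=117, t=118] → after → no.
R [t=127, t=173] → after → no.
V [t=155, t=202] → after → no.
W [t=72, t=155] → started-by → no.
Z [t=42, t=98] → overlaps → no.
Result: K.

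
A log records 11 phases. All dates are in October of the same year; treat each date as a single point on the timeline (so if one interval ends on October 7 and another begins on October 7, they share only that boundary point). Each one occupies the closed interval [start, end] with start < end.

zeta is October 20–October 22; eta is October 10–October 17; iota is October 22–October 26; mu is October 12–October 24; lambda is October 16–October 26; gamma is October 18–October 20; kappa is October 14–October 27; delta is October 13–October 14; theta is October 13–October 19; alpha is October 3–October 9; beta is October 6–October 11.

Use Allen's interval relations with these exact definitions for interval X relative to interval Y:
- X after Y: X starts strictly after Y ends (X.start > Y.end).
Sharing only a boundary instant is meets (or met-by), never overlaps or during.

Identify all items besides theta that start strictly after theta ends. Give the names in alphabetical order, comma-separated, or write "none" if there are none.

iota, zeta

Target theta = [October 13, October 19].
alpha [October 3, October 9] → before → no.
beta [October 6, October 11] → before → no.
delta [October 13, October 14] → starts → no.
eta [October 10, October 17] → overlaps → no.
gamma [October 18, October 20] → overlapped-by → no.
iota [October 22, October 26] → after → yes.
kappa [October 14, October 27] → overlapped-by → no.
lambda [October 16, October 26] → overlapped-by → no.
mu [October 12, October 24] → contains → no.
zeta [October 20, October 22] → after → yes.
Result: iota, zeta.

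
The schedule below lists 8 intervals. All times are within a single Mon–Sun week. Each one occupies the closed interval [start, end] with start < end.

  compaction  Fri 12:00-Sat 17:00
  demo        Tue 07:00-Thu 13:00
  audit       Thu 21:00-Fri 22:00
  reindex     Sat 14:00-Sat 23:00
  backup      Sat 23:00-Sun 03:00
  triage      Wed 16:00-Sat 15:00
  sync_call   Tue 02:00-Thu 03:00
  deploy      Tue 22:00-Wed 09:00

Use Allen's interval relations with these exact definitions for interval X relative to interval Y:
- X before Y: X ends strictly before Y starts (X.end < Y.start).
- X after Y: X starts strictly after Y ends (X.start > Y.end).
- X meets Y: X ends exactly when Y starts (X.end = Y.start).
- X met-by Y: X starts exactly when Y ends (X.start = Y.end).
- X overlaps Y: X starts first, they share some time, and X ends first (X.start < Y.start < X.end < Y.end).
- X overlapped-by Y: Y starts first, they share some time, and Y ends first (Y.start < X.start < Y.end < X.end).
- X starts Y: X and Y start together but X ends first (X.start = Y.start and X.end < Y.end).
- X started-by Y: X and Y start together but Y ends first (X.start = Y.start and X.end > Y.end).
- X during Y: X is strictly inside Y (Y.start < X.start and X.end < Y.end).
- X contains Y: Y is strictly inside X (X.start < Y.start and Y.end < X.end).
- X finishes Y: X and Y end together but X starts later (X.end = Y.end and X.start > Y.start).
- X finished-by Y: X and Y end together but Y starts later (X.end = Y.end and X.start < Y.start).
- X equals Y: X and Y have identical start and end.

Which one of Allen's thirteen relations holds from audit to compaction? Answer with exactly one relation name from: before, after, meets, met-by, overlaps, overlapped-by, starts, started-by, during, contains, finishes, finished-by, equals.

audit = [Thu 21:00, Fri 22:00]; compaction = [Fri 12:00, Sat 17:00].
Compare endpoints: audit.start < compaction.start, audit.start < compaction.end, audit.end > compaction.start, audit.end < compaction.end.
That pattern is 'overlaps'.

overlaps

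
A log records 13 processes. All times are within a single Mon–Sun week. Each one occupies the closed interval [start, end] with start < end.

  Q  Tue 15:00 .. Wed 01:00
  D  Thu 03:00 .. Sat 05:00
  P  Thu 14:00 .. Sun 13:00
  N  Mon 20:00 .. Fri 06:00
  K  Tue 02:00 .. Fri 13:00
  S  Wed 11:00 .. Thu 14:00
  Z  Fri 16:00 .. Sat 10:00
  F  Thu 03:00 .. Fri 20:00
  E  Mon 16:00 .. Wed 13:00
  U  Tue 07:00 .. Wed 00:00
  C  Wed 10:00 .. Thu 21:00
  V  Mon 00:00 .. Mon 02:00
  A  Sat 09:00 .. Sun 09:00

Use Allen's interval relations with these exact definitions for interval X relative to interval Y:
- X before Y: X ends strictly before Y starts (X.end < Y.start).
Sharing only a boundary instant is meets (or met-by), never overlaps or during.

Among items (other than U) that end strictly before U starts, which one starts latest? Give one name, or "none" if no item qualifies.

V

Target U = [Tue 07:00, Wed 00:00].
A [Sat 09:00, Sun 09:00] → after → excluded.
C [Wed 10:00, Thu 21:00] → after → excluded.
D [Thu 03:00, Sat 05:00] → after → excluded.
E [Mon 16:00, Wed 13:00] → contains → excluded.
F [Thu 03:00, Fri 20:00] → after → excluded.
K [Tue 02:00, Fri 13:00] → contains → excluded.
N [Mon 20:00, Fri 06:00] → contains → excluded.
P [Thu 14:00, Sun 13:00] → after → excluded.
Q [Tue 15:00, Wed 01:00] → overlapped-by → excluded.
S [Wed 11:00, Thu 14:00] → after → excluded.
V [Mon 00:00, Mon 02:00] → before → candidate.
Z [Fri 16:00, Sat 10:00] → after → excluded.
Among candidates, latest start is Mon 00:00 → V.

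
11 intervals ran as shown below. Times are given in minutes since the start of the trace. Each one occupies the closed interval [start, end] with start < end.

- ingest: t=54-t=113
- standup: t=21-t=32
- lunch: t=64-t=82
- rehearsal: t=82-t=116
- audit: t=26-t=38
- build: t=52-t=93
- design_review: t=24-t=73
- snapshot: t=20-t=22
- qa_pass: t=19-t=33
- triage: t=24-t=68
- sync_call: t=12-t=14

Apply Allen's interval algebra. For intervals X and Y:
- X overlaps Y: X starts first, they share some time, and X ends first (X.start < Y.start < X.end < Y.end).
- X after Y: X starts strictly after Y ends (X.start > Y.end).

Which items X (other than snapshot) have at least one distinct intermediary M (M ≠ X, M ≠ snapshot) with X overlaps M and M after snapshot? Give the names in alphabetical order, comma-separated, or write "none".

Target snapshot = [t=20, t=22].
Intermediaries M with M after snapshot: audit, build, design_review, ingest, lunch, rehearsal, triage.
Via audit — items with X overlaps audit: qa_pass, standup.
Via build — items with X overlaps build: design_review, triage.
Via design_review — items with X overlaps design_review: qa_pass, standup.
Via ingest — items with X overlaps ingest: build, design_review, triage.
Via lunch — items with X overlaps lunch: design_review, triage.
Via rehearsal — items with X overlaps rehearsal: build, ingest.
Via triage — items with X overlaps triage: qa_pass, standup.
Union: build, design_review, ingest, qa_pass, standup, triage.

build, design_review, ingest, qa_pass, standup, triage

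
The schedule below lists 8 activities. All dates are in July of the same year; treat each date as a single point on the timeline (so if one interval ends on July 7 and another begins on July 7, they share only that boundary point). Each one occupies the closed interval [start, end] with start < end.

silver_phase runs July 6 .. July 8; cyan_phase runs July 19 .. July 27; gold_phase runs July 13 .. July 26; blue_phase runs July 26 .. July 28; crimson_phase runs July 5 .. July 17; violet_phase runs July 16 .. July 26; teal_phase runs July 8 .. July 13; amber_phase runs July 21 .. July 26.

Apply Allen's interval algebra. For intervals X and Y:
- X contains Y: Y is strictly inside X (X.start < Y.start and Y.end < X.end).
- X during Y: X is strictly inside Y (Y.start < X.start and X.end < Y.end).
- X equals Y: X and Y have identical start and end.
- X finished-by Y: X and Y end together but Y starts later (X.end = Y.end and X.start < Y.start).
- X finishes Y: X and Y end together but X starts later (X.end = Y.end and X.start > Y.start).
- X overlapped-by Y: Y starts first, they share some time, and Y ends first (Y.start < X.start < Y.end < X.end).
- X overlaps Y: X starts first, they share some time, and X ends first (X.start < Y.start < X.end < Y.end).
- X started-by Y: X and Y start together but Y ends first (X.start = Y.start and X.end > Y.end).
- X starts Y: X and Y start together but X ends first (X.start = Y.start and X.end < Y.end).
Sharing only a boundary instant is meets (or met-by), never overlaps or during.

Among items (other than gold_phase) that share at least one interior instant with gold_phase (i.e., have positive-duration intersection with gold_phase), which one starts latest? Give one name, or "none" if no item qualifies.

amber_phase

Target gold_phase = [July 13, July 26].
amber_phase [July 21, July 26] → finishes → candidate.
blue_phase [July 26, July 28] → met-by → excluded.
crimson_phase [July 5, July 17] → overlaps → candidate.
cyan_phase [July 19, July 27] → overlapped-by → candidate.
silver_phase [July 6, July 8] → before → excluded.
teal_phase [July 8, July 13] → meets → excluded.
violet_phase [July 16, July 26] → finishes → candidate.
Among candidates, latest start is July 21 → amber_phase.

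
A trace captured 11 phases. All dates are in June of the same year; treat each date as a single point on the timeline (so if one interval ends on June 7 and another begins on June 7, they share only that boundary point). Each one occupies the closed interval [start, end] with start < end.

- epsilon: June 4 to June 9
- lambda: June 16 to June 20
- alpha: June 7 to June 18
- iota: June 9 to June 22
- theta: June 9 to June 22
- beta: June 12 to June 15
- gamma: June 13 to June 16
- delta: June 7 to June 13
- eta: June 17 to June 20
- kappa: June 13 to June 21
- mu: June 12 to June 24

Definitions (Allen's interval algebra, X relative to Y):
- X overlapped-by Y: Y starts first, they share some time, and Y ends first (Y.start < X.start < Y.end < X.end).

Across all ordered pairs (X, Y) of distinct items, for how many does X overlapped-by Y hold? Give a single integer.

16

Checking all 110 ordered pairs for relation 'overlapped-by'; matching pairs in alphabetical order:
(alpha, epsilon): alpha overlapped-by epsilon ✓
(beta, delta): beta overlapped-by delta ✓
(delta, epsilon): delta overlapped-by epsilon ✓
(eta, alpha): eta overlapped-by alpha ✓
(gamma, beta): gamma overlapped-by beta ✓
(iota, alpha): iota overlapped-by alpha ✓
(iota, delta): iota overlapped-by delta ✓
(kappa, alpha): kappa overlapped-by alpha ✓
(kappa, beta): kappa overlapped-by beta ✓
(lambda, alpha): lambda overlapped-by alpha ✓
(mu, alpha): mu overlapped-by alpha ✓
(mu, delta): mu overlapped-by delta ✓
(mu, iota): mu overlapped-by iota ✓
(mu, theta): mu overlapped-by theta ✓
(theta, alpha): theta overlapped-by alpha ✓
(theta, delta): theta overlapped-by delta ✓
Count: 16.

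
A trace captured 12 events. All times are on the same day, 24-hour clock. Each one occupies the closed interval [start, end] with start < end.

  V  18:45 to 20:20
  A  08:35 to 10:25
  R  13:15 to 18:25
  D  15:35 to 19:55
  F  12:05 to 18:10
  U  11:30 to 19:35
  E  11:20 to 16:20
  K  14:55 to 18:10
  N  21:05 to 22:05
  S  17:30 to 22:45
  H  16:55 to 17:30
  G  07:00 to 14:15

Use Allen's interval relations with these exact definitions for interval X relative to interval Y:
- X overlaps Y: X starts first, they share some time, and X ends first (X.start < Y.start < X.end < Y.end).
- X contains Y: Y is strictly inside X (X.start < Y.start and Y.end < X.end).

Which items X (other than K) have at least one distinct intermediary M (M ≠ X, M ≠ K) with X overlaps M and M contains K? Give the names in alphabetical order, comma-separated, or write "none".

E, F, G

Target K = [14:55, 18:10].
Intermediaries M with M contains K: R, U.
Via R — items with X overlaps R: E, F, G.
Via U — items with X overlaps U: E, G.
Union: E, F, G.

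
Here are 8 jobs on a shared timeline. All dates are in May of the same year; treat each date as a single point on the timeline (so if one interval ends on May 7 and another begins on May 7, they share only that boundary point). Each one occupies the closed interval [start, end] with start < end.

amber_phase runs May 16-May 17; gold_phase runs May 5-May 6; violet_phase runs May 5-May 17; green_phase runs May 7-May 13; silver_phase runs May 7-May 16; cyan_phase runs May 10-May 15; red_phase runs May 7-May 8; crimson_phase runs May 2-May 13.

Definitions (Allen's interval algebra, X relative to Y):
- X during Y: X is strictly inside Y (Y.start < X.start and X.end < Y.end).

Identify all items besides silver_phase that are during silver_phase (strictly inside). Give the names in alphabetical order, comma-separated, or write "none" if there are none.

cyan_phase

Target silver_phase = [May 7, May 16].
amber_phase [May 16, May 17] → met-by → no.
crimson_phase [May 2, May 13] → overlaps → no.
cyan_phase [May 10, May 15] → during → yes.
gold_phase [May 5, May 6] → before → no.
green_phase [May 7, May 13] → starts → no.
red_phase [May 7, May 8] → starts → no.
violet_phase [May 5, May 17] → contains → no.
Result: cyan_phase.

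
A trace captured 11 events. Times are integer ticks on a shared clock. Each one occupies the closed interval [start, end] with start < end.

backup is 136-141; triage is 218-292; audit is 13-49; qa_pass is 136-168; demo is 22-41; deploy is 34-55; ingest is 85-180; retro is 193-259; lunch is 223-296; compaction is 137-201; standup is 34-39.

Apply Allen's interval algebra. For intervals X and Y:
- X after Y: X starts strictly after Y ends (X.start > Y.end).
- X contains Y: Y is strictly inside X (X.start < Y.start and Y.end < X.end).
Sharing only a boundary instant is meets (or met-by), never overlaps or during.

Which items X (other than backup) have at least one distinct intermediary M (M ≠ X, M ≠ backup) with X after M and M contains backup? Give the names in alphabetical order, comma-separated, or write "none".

Target backup = [136, 141].
Intermediaries M with M contains backup: ingest.
Via ingest — items with X after ingest: lunch, retro, triage.
Union: lunch, retro, triage.

lunch, retro, triage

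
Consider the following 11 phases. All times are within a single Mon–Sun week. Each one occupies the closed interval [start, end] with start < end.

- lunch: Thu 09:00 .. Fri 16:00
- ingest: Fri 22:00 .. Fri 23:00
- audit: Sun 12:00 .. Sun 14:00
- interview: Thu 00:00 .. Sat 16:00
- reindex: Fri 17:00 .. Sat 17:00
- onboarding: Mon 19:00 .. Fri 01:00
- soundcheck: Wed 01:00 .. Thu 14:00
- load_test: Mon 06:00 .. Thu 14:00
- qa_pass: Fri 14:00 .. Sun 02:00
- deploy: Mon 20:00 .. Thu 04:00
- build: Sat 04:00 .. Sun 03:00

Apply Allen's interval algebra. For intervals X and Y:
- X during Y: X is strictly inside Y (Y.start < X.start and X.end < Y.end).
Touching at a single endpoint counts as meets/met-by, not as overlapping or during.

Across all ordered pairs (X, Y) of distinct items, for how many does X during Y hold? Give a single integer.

8

Checking all 110 ordered pairs for relation 'during'; matching pairs in alphabetical order:
(deploy, load_test): deploy during load_test ✓
(deploy, onboarding): deploy during onboarding ✓
(ingest, interview): ingest during interview ✓
(ingest, qa_pass): ingest during qa_pass ✓
(ingest, reindex): ingest during reindex ✓
(lunch, interview): lunch during interview ✓
(reindex, qa_pass): reindex during qa_pass ✓
(soundcheck, onboarding): soundcheck during onboarding ✓
Count: 8.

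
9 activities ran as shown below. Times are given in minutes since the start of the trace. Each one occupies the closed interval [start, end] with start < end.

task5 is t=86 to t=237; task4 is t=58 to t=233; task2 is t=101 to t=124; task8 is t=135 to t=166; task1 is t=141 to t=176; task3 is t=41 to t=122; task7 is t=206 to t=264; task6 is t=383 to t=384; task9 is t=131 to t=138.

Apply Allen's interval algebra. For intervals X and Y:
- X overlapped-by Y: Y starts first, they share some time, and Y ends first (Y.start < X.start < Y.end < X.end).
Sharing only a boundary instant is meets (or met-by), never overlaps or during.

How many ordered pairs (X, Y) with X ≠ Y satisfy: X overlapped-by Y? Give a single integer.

Checking all 72 ordered pairs for relation 'overlapped-by'; matching pairs in alphabetical order:
(task1, task8): task1 overlapped-by task8 ✓
(task2, task3): task2 overlapped-by task3 ✓
(task4, task3): task4 overlapped-by task3 ✓
(task5, task3): task5 overlapped-by task3 ✓
(task5, task4): task5 overlapped-by task4 ✓
(task7, task4): task7 overlapped-by task4 ✓
(task7, task5): task7 overlapped-by task5 ✓
(task8, task9): task8 overlapped-by task9 ✓
Count: 8.

8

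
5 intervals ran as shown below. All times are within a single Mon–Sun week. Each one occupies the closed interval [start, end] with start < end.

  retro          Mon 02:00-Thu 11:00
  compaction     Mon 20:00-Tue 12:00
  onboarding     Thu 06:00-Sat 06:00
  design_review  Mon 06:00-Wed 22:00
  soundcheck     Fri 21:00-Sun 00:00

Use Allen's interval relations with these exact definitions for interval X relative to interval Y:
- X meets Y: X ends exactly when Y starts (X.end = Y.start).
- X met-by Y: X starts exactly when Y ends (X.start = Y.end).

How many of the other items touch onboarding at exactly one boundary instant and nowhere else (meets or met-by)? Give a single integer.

Target onboarding = [Thu 06:00, Sat 06:00].
compaction [Mon 20:00, Tue 12:00] → before → no.
design_review [Mon 06:00, Wed 22:00] → before → no.
retro [Mon 02:00, Thu 11:00] → overlaps → no.
soundcheck [Fri 21:00, Sun 00:00] → overlapped-by → no.
Total: 0.

0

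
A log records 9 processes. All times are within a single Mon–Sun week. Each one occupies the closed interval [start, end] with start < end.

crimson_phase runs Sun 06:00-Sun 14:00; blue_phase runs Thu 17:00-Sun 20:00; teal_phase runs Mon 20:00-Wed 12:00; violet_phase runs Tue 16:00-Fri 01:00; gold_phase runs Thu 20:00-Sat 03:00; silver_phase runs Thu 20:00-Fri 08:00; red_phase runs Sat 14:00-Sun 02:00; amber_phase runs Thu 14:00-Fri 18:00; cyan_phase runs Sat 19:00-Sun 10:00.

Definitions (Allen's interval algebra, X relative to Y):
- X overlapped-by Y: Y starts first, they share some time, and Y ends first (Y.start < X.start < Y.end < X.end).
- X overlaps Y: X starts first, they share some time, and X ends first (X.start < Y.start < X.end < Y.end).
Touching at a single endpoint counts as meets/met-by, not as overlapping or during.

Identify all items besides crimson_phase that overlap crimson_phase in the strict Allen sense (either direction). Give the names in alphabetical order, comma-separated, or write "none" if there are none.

cyan_phase

Target crimson_phase = [Sun 06:00, Sun 14:00].
amber_phase [Thu 14:00, Fri 18:00] → before → no.
blue_phase [Thu 17:00, Sun 20:00] → contains → no.
cyan_phase [Sat 19:00, Sun 10:00] → overlaps → yes.
gold_phase [Thu 20:00, Sat 03:00] → before → no.
red_phase [Sat 14:00, Sun 02:00] → before → no.
silver_phase [Thu 20:00, Fri 08:00] → before → no.
teal_phase [Mon 20:00, Wed 12:00] → before → no.
violet_phase [Tue 16:00, Fri 01:00] → before → no.
Result: cyan_phase.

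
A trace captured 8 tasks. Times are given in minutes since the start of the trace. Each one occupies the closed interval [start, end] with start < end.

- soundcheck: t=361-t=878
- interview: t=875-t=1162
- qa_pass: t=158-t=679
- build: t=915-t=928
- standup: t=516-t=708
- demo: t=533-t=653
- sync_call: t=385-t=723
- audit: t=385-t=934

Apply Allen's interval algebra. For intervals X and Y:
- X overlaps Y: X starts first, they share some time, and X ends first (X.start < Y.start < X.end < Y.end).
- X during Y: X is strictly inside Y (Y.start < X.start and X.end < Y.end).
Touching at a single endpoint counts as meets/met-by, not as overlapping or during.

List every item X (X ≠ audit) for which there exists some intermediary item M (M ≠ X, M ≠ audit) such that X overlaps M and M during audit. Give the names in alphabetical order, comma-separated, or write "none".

qa_pass

Target audit = [t=385, t=934].
Intermediaries M with M during audit: build, demo, standup.
Via build — items with X overlaps build: none.
Via demo — items with X overlaps demo: none.
Via standup — items with X overlaps standup: qa_pass.
Union: qa_pass.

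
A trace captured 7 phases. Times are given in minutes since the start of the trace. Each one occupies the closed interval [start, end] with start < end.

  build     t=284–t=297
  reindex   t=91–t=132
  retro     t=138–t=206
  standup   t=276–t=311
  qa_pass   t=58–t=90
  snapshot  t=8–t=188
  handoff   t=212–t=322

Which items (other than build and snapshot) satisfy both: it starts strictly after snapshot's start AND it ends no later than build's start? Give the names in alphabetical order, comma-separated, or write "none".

Conditions: its start is strictly after snapshot's start (X.start > t=8) AND its end is no later than build's start (X.end <= t=284).
handoff: start t=212 > t=8? ✓; end t=322 <= t=284? ✗ → no.
qa_pass: start t=58 > t=8? ✓; end t=90 <= t=284? ✓ → yes.
reindex: start t=91 > t=8? ✓; end t=132 <= t=284? ✓ → yes.
retro: start t=138 > t=8? ✓; end t=206 <= t=284? ✓ → yes.
standup: start t=276 > t=8? ✓; end t=311 <= t=284? ✗ → no.
Result: qa_pass, reindex, retro.

qa_pass, reindex, retro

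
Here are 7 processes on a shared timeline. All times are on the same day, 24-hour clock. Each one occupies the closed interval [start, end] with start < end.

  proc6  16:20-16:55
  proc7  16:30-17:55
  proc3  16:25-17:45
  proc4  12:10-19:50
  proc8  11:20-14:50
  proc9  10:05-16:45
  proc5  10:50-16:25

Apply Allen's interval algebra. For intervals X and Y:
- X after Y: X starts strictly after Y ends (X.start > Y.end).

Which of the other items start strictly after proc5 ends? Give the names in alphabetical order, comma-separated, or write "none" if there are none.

proc7

Target proc5 = [10:50, 16:25].
proc3 [16:25, 17:45] → met-by → no.
proc4 [12:10, 19:50] → overlapped-by → no.
proc6 [16:20, 16:55] → overlapped-by → no.
proc7 [16:30, 17:55] → after → yes.
proc8 [11:20, 14:50] → during → no.
proc9 [10:05, 16:45] → contains → no.
Result: proc7.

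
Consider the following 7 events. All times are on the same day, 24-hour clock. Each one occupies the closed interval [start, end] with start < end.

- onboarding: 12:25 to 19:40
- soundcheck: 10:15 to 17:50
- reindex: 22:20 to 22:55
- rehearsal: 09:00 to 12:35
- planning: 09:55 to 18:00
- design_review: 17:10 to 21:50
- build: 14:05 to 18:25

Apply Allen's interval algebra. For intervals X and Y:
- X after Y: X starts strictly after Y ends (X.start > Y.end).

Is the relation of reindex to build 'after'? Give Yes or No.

reindex = [22:20, 22:55], build = [14:05, 18:25].
Actual relation of reindex to build: after.
Asked whether 'after' holds → Yes.

Yes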